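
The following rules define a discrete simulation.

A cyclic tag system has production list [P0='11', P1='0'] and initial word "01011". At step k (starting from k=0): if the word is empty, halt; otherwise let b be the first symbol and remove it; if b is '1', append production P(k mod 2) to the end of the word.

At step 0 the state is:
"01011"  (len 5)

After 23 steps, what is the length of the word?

gen 0: "01011"  (len 5)
gen 1: "1011"  (len 4)
gen 2: "0110"  (len 4)
gen 3: "110"  (len 3)
gen 4: "100"  (len 3)
gen 5: "0011"  (len 4)
gen 6: "011"  (len 3)
gen 7: "11"  (len 2)
gen 8: "10"  (len 2)
gen 9: "011"  (len 3)
gen 10: "11"  (len 2)
gen 11: "111"  (len 3)
gen 12: "110"  (len 3)
gen 13: "1011"  (len 4)
gen 14: "0110"  (len 4)
gen 15: "110"  (len 3)
gen 16: "100"  (len 3)
gen 17: "0011"  (len 4)
gen 18: "011"  (len 3)
gen 19: "11"  (len 2)
gen 20: "10"  (len 2)
gen 21: "011"  (len 3)
gen 22: "11"  (len 2)
gen 23: "111"  (len 3)

3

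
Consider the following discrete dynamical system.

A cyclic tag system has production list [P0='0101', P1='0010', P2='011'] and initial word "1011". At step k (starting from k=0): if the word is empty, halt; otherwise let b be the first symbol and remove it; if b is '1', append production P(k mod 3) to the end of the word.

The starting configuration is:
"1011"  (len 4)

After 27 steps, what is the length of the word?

gen 0: "1011"  (len 4)
gen 1: "0110101"  (len 7)
gen 2: "110101"  (len 6)
gen 3: "10101011"  (len 8)
gen 4: "01010110101"  (len 11)
gen 5: "1010110101"  (len 10)
gen 6: "010110101011"  (len 12)
gen 7: "10110101011"  (len 11)
gen 8: "01101010110010"  (len 14)
gen 9: "1101010110010"  (len 13)
gen 10: "1010101100100101"  (len 16)
gen 11: "0101011001001010010"  (len 19)
gen 12: "101011001001010010"  (len 18)
gen 13: "010110010010100100101"  (len 21)
gen 14: "10110010010100100101"  (len 20)
gen 15: "0110010010100100101011"  (len 22)
gen 16: "110010010100100101011"  (len 21)
gen 17: "100100101001001010110010"  (len 24)
gen 18: "00100101001001010110010011"  (len 26)
gen 19: "0100101001001010110010011"  (len 25)
gen 20: "100101001001010110010011"  (len 24)
gen 21: "00101001001010110010011011"  (len 26)
gen 22: "0101001001010110010011011"  (len 25)
gen 23: "101001001010110010011011"  (len 24)
gen 24: "01001001010110010011011011"  (len 26)
gen 25: "1001001010110010011011011"  (len 25)
gen 26: "0010010101100100110110110010"  (len 28)
gen 27: "010010101100100110110110010"  (len 27)

27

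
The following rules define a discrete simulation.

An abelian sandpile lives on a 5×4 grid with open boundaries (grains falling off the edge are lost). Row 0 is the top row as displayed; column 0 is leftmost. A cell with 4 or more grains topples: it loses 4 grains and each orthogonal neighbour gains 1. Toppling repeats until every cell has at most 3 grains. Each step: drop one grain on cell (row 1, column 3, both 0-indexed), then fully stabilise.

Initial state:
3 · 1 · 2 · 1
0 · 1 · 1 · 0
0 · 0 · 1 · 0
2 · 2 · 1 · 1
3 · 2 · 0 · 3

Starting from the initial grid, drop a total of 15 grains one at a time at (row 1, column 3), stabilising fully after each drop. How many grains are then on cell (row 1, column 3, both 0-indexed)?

t=0: 3 · 1 · 2 · 1
0 · 1 · 1 · 0
0 · 0 · 1 · 0
2 · 2 · 1 · 1
3 · 2 · 0 · 3
t=1: 3 · 1 · 2 · 1
0 · 1 · 1 · 1
0 · 0 · 1 · 0
2 · 2 · 1 · 1
3 · 2 · 0 · 3
t=2: 3 · 1 · 2 · 1
0 · 1 · 1 · 2
0 · 0 · 1 · 0
2 · 2 · 1 · 1
3 · 2 · 0 · 3
t=3: 3 · 1 · 2 · 1
0 · 1 · 1 · 3
0 · 0 · 1 · 0
2 · 2 · 1 · 1
3 · 2 · 0 · 3
t=4: 3 · 1 · 2 · 2
0 · 1 · 2 · 0
0 · 0 · 1 · 1
2 · 2 · 1 · 1
3 · 2 · 0 · 3
t=5: 3 · 1 · 2 · 2
0 · 1 · 2 · 1
0 · 0 · 1 · 1
2 · 2 · 1 · 1
3 · 2 · 0 · 3
t=6: 3 · 1 · 2 · 2
0 · 1 · 2 · 2
0 · 0 · 1 · 1
2 · 2 · 1 · 1
3 · 2 · 0 · 3
t=7: 3 · 1 · 2 · 2
0 · 1 · 2 · 3
0 · 0 · 1 · 1
2 · 2 · 1 · 1
3 · 2 · 0 · 3
t=8: 3 · 1 · 2 · 3
0 · 1 · 3 · 0
0 · 0 · 1 · 2
2 · 2 · 1 · 1
3 · 2 · 0 · 3
t=9: 3 · 1 · 2 · 3
0 · 1 · 3 · 1
0 · 0 · 1 · 2
2 · 2 · 1 · 1
3 · 2 · 0 · 3
t=10: 3 · 1 · 2 · 3
0 · 1 · 3 · 2
0 · 0 · 1 · 2
2 · 2 · 1 · 1
3 · 2 · 0 · 3
t=11: 3 · 1 · 2 · 3
0 · 1 · 3 · 3
0 · 0 · 1 · 2
2 · 2 · 1 · 1
3 · 2 · 0 · 3
t=12: 3 · 2 · 0 · 1
0 · 2 · 1 · 2
0 · 0 · 2 · 3
2 · 2 · 1 · 1
3 · 2 · 0 · 3
t=13: 3 · 2 · 0 · 1
0 · 2 · 1 · 3
0 · 0 · 2 · 3
2 · 2 · 1 · 1
3 · 2 · 0 · 3
t=14: 3 · 2 · 0 · 2
0 · 2 · 2 · 1
0 · 0 · 3 · 0
2 · 2 · 1 · 2
3 · 2 · 0 · 3
t=15: 3 · 2 · 0 · 2
0 · 2 · 2 · 2
0 · 0 · 3 · 0
2 · 2 · 1 · 2
3 · 2 · 0 · 3

2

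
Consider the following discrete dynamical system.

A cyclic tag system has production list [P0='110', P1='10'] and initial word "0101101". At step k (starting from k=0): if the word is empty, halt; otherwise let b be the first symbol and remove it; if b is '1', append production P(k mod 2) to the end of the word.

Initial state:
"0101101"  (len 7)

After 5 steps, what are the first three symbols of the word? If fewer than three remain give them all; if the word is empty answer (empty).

011

gen 0: "0101101"  (len 7)
gen 1: "101101"  (len 6)
gen 2: "0110110"  (len 7)
gen 3: "110110"  (len 6)
gen 4: "1011010"  (len 7)
gen 5: "011010110"  (len 9)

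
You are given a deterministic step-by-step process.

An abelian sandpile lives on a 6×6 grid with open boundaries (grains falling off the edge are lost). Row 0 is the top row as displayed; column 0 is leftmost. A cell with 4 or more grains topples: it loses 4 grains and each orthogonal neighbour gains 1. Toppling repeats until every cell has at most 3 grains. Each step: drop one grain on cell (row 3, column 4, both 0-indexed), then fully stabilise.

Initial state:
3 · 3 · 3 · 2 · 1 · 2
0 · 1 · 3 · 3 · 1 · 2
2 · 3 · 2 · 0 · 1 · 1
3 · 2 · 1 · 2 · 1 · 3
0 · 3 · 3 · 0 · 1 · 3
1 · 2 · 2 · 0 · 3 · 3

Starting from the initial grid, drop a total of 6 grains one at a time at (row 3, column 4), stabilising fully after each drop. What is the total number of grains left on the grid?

67

t=0: 3 · 3 · 3 · 2 · 1 · 2
0 · 1 · 3 · 3 · 1 · 2
2 · 3 · 2 · 0 · 1 · 1
3 · 2 · 1 · 2 · 1 · 3
0 · 3 · 3 · 0 · 1 · 3
1 · 2 · 2 · 0 · 3 · 3
t=1: 3 · 3 · 3 · 2 · 1 · 2
0 · 1 · 3 · 3 · 1 · 2
2 · 3 · 2 · 0 · 1 · 1
3 · 2 · 1 · 2 · 2 · 3
0 · 3 · 3 · 0 · 1 · 3
1 · 2 · 2 · 0 · 3 · 3
t=2: 3 · 3 · 3 · 2 · 1 · 2
0 · 1 · 3 · 3 · 1 · 2
2 · 3 · 2 · 0 · 1 · 1
3 · 2 · 1 · 2 · 3 · 3
0 · 3 · 3 · 0 · 1 · 3
1 · 2 · 2 · 0 · 3 · 3
t=3: 3 · 3 · 3 · 2 · 1 · 2
0 · 1 · 3 · 3 · 1 · 2
2 · 3 · 2 · 0 · 2 · 2
3 · 2 · 1 · 3 · 2 · 1
0 · 3 · 3 · 1 · 0 · 2
1 · 2 · 2 · 1 · 1 · 1
t=4: 3 · 3 · 3 · 2 · 1 · 2
0 · 1 · 3 · 3 · 1 · 2
2 · 3 · 2 · 0 · 2 · 2
3 · 2 · 1 · 3 · 3 · 1
0 · 3 · 3 · 1 · 0 · 2
1 · 2 · 2 · 1 · 1 · 1
t=5: 3 · 3 · 3 · 2 · 1 · 2
0 · 1 · 3 · 3 · 1 · 2
2 · 3 · 2 · 1 · 3 · 2
3 · 2 · 2 · 0 · 1 · 2
0 · 3 · 3 · 2 · 1 · 2
1 · 2 · 2 · 1 · 1 · 1
t=6: 3 · 3 · 3 · 2 · 1 · 2
0 · 1 · 3 · 3 · 1 · 2
2 · 3 · 2 · 1 · 3 · 2
3 · 2 · 2 · 0 · 2 · 2
0 · 3 · 3 · 2 · 1 · 2
1 · 2 · 2 · 1 · 1 · 1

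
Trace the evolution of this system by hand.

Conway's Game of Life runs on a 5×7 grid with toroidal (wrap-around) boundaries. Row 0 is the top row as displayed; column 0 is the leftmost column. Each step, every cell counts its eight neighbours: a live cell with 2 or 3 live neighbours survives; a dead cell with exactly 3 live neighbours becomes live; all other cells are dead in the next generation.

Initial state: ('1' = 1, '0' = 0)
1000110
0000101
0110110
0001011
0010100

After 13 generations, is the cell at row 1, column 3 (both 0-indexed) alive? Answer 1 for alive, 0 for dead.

1

[0] 1000110
0000101
0110110
0001011
0010100
[1] 0000101
1100001
1010000
0100001
0000000
[2] 0000011
0100011
0010000
1100000
1000010
[3] 0000100
1000011
0010001
1100001
1100010
[4] 0100100
1000011
0000000
0010010
0100010
[5] 0100100
1000011
0000010
0000000
0110110
[6] 0111100
1000111
0000010
0000110
0111110
[7] 0000000
1110001
0000000
0010001
0100000
[8] 0010000
1100000
0010001
0000000
0000000
[9] 0100000
1110000
1100000
0000000
0000000
[10] 1110000
0010000
1010000
0000000
0000000
[11] 0110000
1011000
0100000
0000000
0100000
[12] 1001000
1001000
0110000
0000000
0110000
[13] 1001000
1001000
0110000
0000000
0110000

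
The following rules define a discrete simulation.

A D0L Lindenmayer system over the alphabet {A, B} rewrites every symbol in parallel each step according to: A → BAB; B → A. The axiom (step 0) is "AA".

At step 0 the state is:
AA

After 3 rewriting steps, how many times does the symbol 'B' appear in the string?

12

0) AA
1) BABBAB
2) ABABAABABA
3) BABABABABABBABABABABAB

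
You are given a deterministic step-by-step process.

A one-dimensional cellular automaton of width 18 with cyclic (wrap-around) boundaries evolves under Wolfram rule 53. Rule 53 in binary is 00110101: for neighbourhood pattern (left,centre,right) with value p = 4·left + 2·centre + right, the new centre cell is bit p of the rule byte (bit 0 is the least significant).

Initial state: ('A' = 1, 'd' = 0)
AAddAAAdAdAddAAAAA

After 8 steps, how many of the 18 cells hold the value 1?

11

gen 0: AAddAAAdAdAddAAAAA
gen 1: ddAddddAAAAAdddddd
gen 2: AdAAAAddddddAAAAAA
gen 3: dAddddAAAAAddddddd
gen 4: dAAAAddddddAAAAAAA
gen 5: AddddAAAAAdddddddd
gen 6: AAAAddddddAAAAAAAd
gen 7: ddddAAAAAddddddddA
gen 8: AAAddddddAAAAAAAdA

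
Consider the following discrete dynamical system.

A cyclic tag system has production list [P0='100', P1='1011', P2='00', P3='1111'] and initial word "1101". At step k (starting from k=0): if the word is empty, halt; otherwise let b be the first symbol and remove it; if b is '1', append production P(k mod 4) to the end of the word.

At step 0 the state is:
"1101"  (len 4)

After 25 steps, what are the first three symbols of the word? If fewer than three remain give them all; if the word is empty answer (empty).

step 0: "1101"  (len 4)
step 1: "101100"  (len 6)
step 2: "011001011"  (len 9)
step 3: "11001011"  (len 8)
step 4: "10010111111"  (len 11)
step 5: "0010111111100"  (len 13)
step 6: "010111111100"  (len 12)
step 7: "10111111100"  (len 11)
step 8: "01111111001111"  (len 14)
step 9: "1111111001111"  (len 13)
step 10: "1111110011111011"  (len 16)
step 11: "11111001111101100"  (len 17)
step 12: "11110011111011001111"  (len 20)
step 13: "1110011111011001111100"  (len 22)
step 14: "1100111110110011111001011"  (len 25)
step 15: "10011111011001111100101100"  (len 26)
step 16: "00111110110011111001011001111"  (len 29)
step 17: "0111110110011111001011001111"  (len 28)
step 18: "111110110011111001011001111"  (len 27)
step 19: "1111011001111100101100111100"  (len 28)
step 20: "1110110011111001011001111001111"  (len 31)
step 21: "110110011111001011001111001111100"  (len 33)
step 22: "101100111110010110011110011111001011"  (len 36)
step 23: "0110011111001011001111001111100101100"  (len 37)
step 24: "110011111001011001111001111100101100"  (len 36)
step 25: "10011111001011001111001111100101100100"  (len 38)

100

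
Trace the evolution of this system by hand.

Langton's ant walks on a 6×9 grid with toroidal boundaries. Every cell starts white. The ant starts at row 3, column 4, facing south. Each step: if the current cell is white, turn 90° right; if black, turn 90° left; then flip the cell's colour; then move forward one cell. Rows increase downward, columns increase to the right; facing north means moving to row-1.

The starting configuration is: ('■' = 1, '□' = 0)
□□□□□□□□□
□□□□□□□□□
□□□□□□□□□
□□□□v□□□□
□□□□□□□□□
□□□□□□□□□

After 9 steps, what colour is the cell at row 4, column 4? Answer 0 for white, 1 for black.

1

[0] □□□□□□□□□
□□□□□□□□□
□□□□□□□□□
□□□□v□□□□
□□□□□□□□□
□□□□□□□□□
[1] □□□□□□□□□
□□□□□□□□□
□□□□□□□□□
□□□<■□□□□
□□□□□□□□□
□□□□□□□□□
[2] □□□□□□□□□
□□□□□□□□□
□□□^□□□□□
□□□■■□□□□
□□□□□□□□□
□□□□□□□□□
[3] □□□□□□□□□
□□□□□□□□□
□□□■>□□□□
□□□■■□□□□
□□□□□□□□□
□□□□□□□□□
[4] □□□□□□□□□
□□□□□□□□□
□□□■■□□□□
□□□■v□□□□
□□□□□□□□□
□□□□□□□□□
[5] □□□□□□□□□
□□□□□□□□□
□□□■■□□□□
□□□■□>□□□
□□□□□□□□□
□□□□□□□□□
[6] □□□□□□□□□
□□□□□□□□□
□□□■■□□□□
□□□■□■□□□
□□□□□v□□□
□□□□□□□□□
[7] □□□□□□□□□
□□□□□□□□□
□□□■■□□□□
□□□■□■□□□
□□□□<■□□□
□□□□□□□□□
[8] □□□□□□□□□
□□□□□□□□□
□□□■■□□□□
□□□■^■□□□
□□□□■■□□□
□□□□□□□□□
[9] □□□□□□□□□
□□□□□□□□□
□□□■■□□□□
□□□■■>□□□
□□□□■■□□□
□□□□□□□□□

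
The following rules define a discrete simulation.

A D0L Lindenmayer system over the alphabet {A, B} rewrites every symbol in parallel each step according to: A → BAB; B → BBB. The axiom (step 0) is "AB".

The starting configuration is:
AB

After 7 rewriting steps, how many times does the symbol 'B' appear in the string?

4373

gen 0: AB
gen 1: BABBBB
gen 2: BBBBABBBBBBBBBBBBB
gen 3: BBBBBBBBBBBBBABBBBBBBBBBBBBBBBBBBBBBBBBBBBBBBBBBBBBBBB
gen 4: BBBBBBBBBBBBBBBBBBBBBBBBBBBBBBBBBBBBBBBBABBBBBBBBBBBBBBBBB…BBBBBBBBBBBBBBBBBBBBBBBBBBBBBBBBBBBBBBBBBBBBBBBBBBBBBBBBBB  (len 162)
gen 5: BBBBBBBBBBBBBBBBBBBBBBBBBBBBBBBBBBBBBBBBBBBBBBBBBBBBBBBBBB…BBBBBBBBBBBBBBBBBBBBBBBBBBBBBBBBBBBBBBBBBBBBBBBBBBBBBBBBBB  (len 486)
gen 6: BBBBBBBBBBBBBBBBBBBBBBBBBBBBBBBBBBBBBBBBBBBBBBBBBBBBBBBBBB…BBBBBBBBBBBBBBBBBBBBBBBBBBBBBBBBBBBBBBBBBBBBBBBBBBBBBBBBBB  (len 1458)
gen 7: BBBBBBBBBBBBBBBBBBBBBBBBBBBBBBBBBBBBBBBBBBBBBBBBBBBBBBBBBB…BBBBBBBBBBBBBBBBBBBBBBBBBBBBBBBBBBBBBBBBBBBBBBBBBBBBBBBBBB  (len 4374)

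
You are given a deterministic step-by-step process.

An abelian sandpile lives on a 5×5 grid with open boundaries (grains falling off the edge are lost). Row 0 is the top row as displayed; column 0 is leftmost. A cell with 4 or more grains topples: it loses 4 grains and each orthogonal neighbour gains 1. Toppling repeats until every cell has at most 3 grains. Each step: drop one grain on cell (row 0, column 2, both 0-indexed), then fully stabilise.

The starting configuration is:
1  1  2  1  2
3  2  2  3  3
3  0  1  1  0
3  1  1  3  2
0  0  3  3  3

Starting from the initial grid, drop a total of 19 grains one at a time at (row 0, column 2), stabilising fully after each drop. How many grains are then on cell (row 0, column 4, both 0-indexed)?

0) 1  1  2  1  2
3  2  2  3  3
3  0  1  1  0
3  1  1  3  2
0  0  3  3  3
1) 1  1  3  1  2
3  2  2  3  3
3  0  1  1  0
3  1  1  3  2
0  0  3  3  3
2) 1  2  0  2  2
3  2  3  3  3
3  0  1  1  0
3  1  1  3  2
0  0  3  3  3
3) 1  2  1  2  2
3  2  3  3  3
3  0  1  1  0
3  1  1  3  2
0  0  3  3  3
4) 1  2  2  2  2
3  2  3  3  3
3  0  1  1  0
3  1  1  3  2
0  0  3  3  3
5) 1  2  3  2  2
3  2  3  3  3
3  0  1  1  0
3  1  1  3  2
0  0  3  3  3
6) 1  3  2  1  0
3  3  1  2  1
3  0  2  2  1
3  1  1  3  2
0  0  3  3  3
7) 1  3  3  1  0
3  3  1  2  1
3  0  2  2  1
3  1  1  3  2
0  0  3  3  3
8) 3  1  1  2  0
1  1  3  2  1
1  2  2  2  1
0  2  1  3  2
1  0  3  3  3
9) 3  1  2  2  0
1  1  3  2  1
1  2  2  2  1
0  2  1  3  2
1  0  3  3  3
10) 3  1  3  2  0
1  1  3  2  1
1  2  2  2  1
0  2  1  3  2
1  0  3  3  3
11) 3  2  1  3  0
1  2  0  3  1
1  2  3  2  1
0  2  1  3  2
1  0  3  3  3
12) 3  2  2  3  0
1  2  0  3  1
1  2  3  2  1
0  2  1  3  2
1  0  3  3  3
13) 3  2  3  3  0
1  2  0  3  1
1  2  3  2  1
0  2  1  3  2
1  0  3  3  3
14) 3  3  1  1  1
1  2  2  0  2
1  2  3  3  1
0  2  1  3  2
1  0  3  3  3
15) 3  3  2  1  1
1  2  2  0  2
1  2  3  3  1
0  2  1  3  2
1  0  3  3  3
16) 3  3  3  1  1
1  2  2  0  2
1  2  3  3  1
0  2  1  3  2
1  0  3  3  3
17) 0  1  1  2  1
2  3  3  0  2
1  2  3  3  1
0  2  1  3  2
1  0  3  3  3
18) 0  1  2  2  1
2  3  3  0  2
1  2  3  3  1
0  2  1  3  2
1  0  3  3  3
19) 0  1  3  2  1
2  3  3  0  2
1  2  3  3  1
0  2  1  3  2
1  0  3  3  3

1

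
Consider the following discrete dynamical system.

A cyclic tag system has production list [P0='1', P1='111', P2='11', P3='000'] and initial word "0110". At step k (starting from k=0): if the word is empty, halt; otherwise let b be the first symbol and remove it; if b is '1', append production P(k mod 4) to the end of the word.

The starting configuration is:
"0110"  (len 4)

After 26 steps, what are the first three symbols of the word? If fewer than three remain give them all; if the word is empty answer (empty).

gen 0: "0110"  (len 4)
gen 1: "110"  (len 3)
gen 2: "10111"  (len 5)
gen 3: "011111"  (len 6)
gen 4: "11111"  (len 5)
gen 5: "11111"  (len 5)
gen 6: "1111111"  (len 7)
gen 7: "11111111"  (len 8)
gen 8: "1111111000"  (len 10)
gen 9: "1111110001"  (len 10)
gen 10: "111110001111"  (len 12)
gen 11: "1111000111111"  (len 13)
gen 12: "111000111111000"  (len 15)
gen 13: "110001111110001"  (len 15)
gen 14: "10001111110001111"  (len 17)
gen 15: "000111111000111111"  (len 18)
gen 16: "00111111000111111"  (len 17)
gen 17: "0111111000111111"  (len 16)
gen 18: "111111000111111"  (len 15)
gen 19: "1111100011111111"  (len 16)
gen 20: "111100011111111000"  (len 18)
gen 21: "111000111111110001"  (len 18)
gen 22: "11000111111110001111"  (len 20)
gen 23: "100011111111000111111"  (len 21)
gen 24: "00011111111000111111000"  (len 23)
gen 25: "0011111111000111111000"  (len 22)
gen 26: "011111111000111111000"  (len 21)

011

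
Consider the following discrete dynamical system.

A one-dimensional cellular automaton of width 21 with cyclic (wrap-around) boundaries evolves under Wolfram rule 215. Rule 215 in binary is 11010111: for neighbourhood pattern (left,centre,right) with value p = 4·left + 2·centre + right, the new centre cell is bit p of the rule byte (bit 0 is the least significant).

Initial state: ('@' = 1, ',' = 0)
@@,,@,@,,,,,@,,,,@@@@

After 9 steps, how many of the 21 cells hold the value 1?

19

k=0  @@,,@,@,,,,,@,,,,@@@@
k=1  @@@@@,@@@@@@@@@@@,@@@
k=2  @@@@@,,@@@@@@@@@@,,@@
k=3  @@@@@@@,@@@@@@@@@@@,@
k=4  @@@@@@@,,@@@@@@@@@@,,
k=5  ,@@@@@@@@,@@@@@@@@@@@
k=6  ,,@@@@@@@,,@@@@@@@@@@
k=7  @@,@@@@@@@@,@@@@@@@@@
k=8  @@,,@@@@@@@,,@@@@@@@@
k=9  @@@@,@@@@@@@@,@@@@@@@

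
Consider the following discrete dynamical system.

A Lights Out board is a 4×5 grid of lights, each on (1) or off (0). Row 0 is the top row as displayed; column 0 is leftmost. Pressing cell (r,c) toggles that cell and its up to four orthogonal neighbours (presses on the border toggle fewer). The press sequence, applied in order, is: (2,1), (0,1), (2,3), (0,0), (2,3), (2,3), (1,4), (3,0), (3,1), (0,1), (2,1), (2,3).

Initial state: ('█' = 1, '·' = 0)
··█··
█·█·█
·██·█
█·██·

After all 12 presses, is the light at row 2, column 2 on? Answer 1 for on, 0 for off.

[0] ··█··
█·█·█
·██·█
█·██·
[1] ··█··
███·█
█···█
████·
[2] ██···
█·█·█
█···█
████·
[3] ██···
█·███
█·██·
███··
[4] ·····
··███
█·██·
███··
[5] ·····
··█·█
█···█
████·
[6] ·····
··███
█·██·
███··
[7] ····█
··█··
█·███
███··
[8] ····█
··█··
··███
··█··
[9] ····█
··█··
·████
██···
[10] ███·█
·██··
·████
██···
[11] ███·█
··█··
█··██
█····
[12] ███·█
··██·
█·█··
█··█·

1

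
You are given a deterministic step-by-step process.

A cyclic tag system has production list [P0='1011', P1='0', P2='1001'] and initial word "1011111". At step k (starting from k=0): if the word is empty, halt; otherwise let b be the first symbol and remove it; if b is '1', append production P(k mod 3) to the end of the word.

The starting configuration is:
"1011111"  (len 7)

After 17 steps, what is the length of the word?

0) "1011111"  (len 7)
1) "0111111011"  (len 10)
2) "111111011"  (len 9)
3) "111110111001"  (len 12)
4) "111101110011011"  (len 15)
5) "111011100110110"  (len 15)
6) "110111001101101001"  (len 18)
7) "101110011011010011011"  (len 21)
8) "011100110110100110110"  (len 21)
9) "11100110110100110110"  (len 20)
10) "11001101101001101101011"  (len 23)
11) "10011011010011011010110"  (len 23)
12) "00110110100110110101101001"  (len 26)
13) "0110110100110110101101001"  (len 25)
14) "110110100110110101101001"  (len 24)
15) "101101001101101011010011001"  (len 27)
16) "011010011011010110100110011011"  (len 30)
17) "11010011011010110100110011011"  (len 29)

29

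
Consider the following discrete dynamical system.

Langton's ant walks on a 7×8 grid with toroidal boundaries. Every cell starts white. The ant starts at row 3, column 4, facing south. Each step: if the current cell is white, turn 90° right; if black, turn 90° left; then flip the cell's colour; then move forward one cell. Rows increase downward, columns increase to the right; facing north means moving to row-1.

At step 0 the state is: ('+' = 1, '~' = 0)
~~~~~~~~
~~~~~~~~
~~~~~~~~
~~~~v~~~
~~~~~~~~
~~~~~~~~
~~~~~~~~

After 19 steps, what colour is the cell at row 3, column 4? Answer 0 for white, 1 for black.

t=0: ~~~~~~~~
~~~~~~~~
~~~~~~~~
~~~~v~~~
~~~~~~~~
~~~~~~~~
~~~~~~~~
t=1: ~~~~~~~~
~~~~~~~~
~~~~~~~~
~~~<+~~~
~~~~~~~~
~~~~~~~~
~~~~~~~~
t=2: ~~~~~~~~
~~~~~~~~
~~~^~~~~
~~~++~~~
~~~~~~~~
~~~~~~~~
~~~~~~~~
t=3: ~~~~~~~~
~~~~~~~~
~~~+>~~~
~~~++~~~
~~~~~~~~
~~~~~~~~
~~~~~~~~
t=4: ~~~~~~~~
~~~~~~~~
~~~++~~~
~~~+v~~~
~~~~~~~~
~~~~~~~~
~~~~~~~~
t=5: ~~~~~~~~
~~~~~~~~
~~~++~~~
~~~+~>~~
~~~~~~~~
~~~~~~~~
~~~~~~~~
t=6: ~~~~~~~~
~~~~~~~~
~~~++~~~
~~~+~+~~
~~~~~v~~
~~~~~~~~
~~~~~~~~
t=7: ~~~~~~~~
~~~~~~~~
~~~++~~~
~~~+~+~~
~~~~<+~~
~~~~~~~~
~~~~~~~~
t=8: ~~~~~~~~
~~~~~~~~
~~~++~~~
~~~+^+~~
~~~~++~~
~~~~~~~~
~~~~~~~~
t=9: ~~~~~~~~
~~~~~~~~
~~~++~~~
~~~++>~~
~~~~++~~
~~~~~~~~
~~~~~~~~
t=10: ~~~~~~~~
~~~~~~~~
~~~++^~~
~~~++~~~
~~~~++~~
~~~~~~~~
~~~~~~~~
t=11: ~~~~~~~~
~~~~~~~~
~~~+++>~
~~~++~~~
~~~~++~~
~~~~~~~~
~~~~~~~~
t=12: ~~~~~~~~
~~~~~~~~
~~~++++~
~~~++~v~
~~~~++~~
~~~~~~~~
~~~~~~~~
t=13: ~~~~~~~~
~~~~~~~~
~~~++++~
~~~++<+~
~~~~++~~
~~~~~~~~
~~~~~~~~
t=14: ~~~~~~~~
~~~~~~~~
~~~++^+~
~~~++++~
~~~~++~~
~~~~~~~~
~~~~~~~~
t=15: ~~~~~~~~
~~~~~~~~
~~~+<~+~
~~~++++~
~~~~++~~
~~~~~~~~
~~~~~~~~
t=16: ~~~~~~~~
~~~~~~~~
~~~+~~+~
~~~+v++~
~~~~++~~
~~~~~~~~
~~~~~~~~
t=17: ~~~~~~~~
~~~~~~~~
~~~+~~+~
~~~+~>+~
~~~~++~~
~~~~~~~~
~~~~~~~~
t=18: ~~~~~~~~
~~~~~~~~
~~~+~^+~
~~~+~~+~
~~~~++~~
~~~~~~~~
~~~~~~~~
t=19: ~~~~~~~~
~~~~~~~~
~~~+~+>~
~~~+~~+~
~~~~++~~
~~~~~~~~
~~~~~~~~

0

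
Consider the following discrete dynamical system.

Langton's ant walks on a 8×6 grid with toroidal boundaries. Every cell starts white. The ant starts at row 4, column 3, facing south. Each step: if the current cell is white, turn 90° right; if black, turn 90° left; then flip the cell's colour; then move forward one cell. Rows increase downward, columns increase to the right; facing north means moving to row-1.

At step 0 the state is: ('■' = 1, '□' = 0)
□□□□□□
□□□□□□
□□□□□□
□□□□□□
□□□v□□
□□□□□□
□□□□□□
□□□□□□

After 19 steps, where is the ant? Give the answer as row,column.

k=0  □□□□□□
□□□□□□
□□□□□□
□□□□□□
□□□v□□
□□□□□□
□□□□□□
□□□□□□
k=1  □□□□□□
□□□□□□
□□□□□□
□□□□□□
□□<■□□
□□□□□□
□□□□□□
□□□□□□
k=2  □□□□□□
□□□□□□
□□□□□□
□□^□□□
□□■■□□
□□□□□□
□□□□□□
□□□□□□
k=3  □□□□□□
□□□□□□
□□□□□□
□□■>□□
□□■■□□
□□□□□□
□□□□□□
□□□□□□
k=4  □□□□□□
□□□□□□
□□□□□□
□□■■□□
□□■v□□
□□□□□□
□□□□□□
□□□□□□
k=5  □□□□□□
□□□□□□
□□□□□□
□□■■□□
□□■□>□
□□□□□□
□□□□□□
□□□□□□
k=6  □□□□□□
□□□□□□
□□□□□□
□□■■□□
□□■□■□
□□□□v□
□□□□□□
□□□□□□
k=7  □□□□□□
□□□□□□
□□□□□□
□□■■□□
□□■□■□
□□□<■□
□□□□□□
□□□□□□
k=8  □□□□□□
□□□□□□
□□□□□□
□□■■□□
□□■^■□
□□□■■□
□□□□□□
□□□□□□
k=9  □□□□□□
□□□□□□
□□□□□□
□□■■□□
□□■■>□
□□□■■□
□□□□□□
□□□□□□
k=10  □□□□□□
□□□□□□
□□□□□□
□□■■^□
□□■■□□
□□□■■□
□□□□□□
□□□□□□
k=11  □□□□□□
□□□□□□
□□□□□□
□□■■■>
□□■■□□
□□□■■□
□□□□□□
□□□□□□
k=12  □□□□□□
□□□□□□
□□□□□□
□□■■■■
□□■■□v
□□□■■□
□□□□□□
□□□□□□
k=13  □□□□□□
□□□□□□
□□□□□□
□□■■■■
□□■■<■
□□□■■□
□□□□□□
□□□□□□
k=14  □□□□□□
□□□□□□
□□□□□□
□□■■^■
□□■■■■
□□□■■□
□□□□□□
□□□□□□
k=15  □□□□□□
□□□□□□
□□□□□□
□□■<□■
□□■■■■
□□□■■□
□□□□□□
□□□□□□
k=16  □□□□□□
□□□□□□
□□□□□□
□□■□□■
□□■v■■
□□□■■□
□□□□□□
□□□□□□
k=17  □□□□□□
□□□□□□
□□□□□□
□□■□□■
□□■□>■
□□□■■□
□□□□□□
□□□□□□
k=18  □□□□□□
□□□□□□
□□□□□□
□□■□^■
□□■□□■
□□□■■□
□□□□□□
□□□□□□
k=19  □□□□□□
□□□□□□
□□□□□□
□□■□■>
□□■□□■
□□□■■□
□□□□□□
□□□□□□

3,5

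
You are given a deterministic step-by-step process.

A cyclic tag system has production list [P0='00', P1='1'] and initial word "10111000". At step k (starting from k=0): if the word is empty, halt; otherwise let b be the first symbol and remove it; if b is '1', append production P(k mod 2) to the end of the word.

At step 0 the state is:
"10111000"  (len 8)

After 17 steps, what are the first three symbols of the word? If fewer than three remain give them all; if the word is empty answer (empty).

t=0: "10111000"  (len 8)
t=1: "011100000"  (len 9)
t=2: "11100000"  (len 8)
t=3: "110000000"  (len 9)
t=4: "100000001"  (len 9)
t=5: "0000000100"  (len 10)
t=6: "000000100"  (len 9)
t=7: "00000100"  (len 8)
t=8: "0000100"  (len 7)
t=9: "000100"  (len 6)
t=10: "00100"  (len 5)
t=11: "0100"  (len 4)
t=12: "100"  (len 3)
t=13: "0000"  (len 4)
t=14: "000"  (len 3)
t=15: "00"  (len 2)
t=16: "0"  (len 1)
t=17: (halted — word empty)

(empty)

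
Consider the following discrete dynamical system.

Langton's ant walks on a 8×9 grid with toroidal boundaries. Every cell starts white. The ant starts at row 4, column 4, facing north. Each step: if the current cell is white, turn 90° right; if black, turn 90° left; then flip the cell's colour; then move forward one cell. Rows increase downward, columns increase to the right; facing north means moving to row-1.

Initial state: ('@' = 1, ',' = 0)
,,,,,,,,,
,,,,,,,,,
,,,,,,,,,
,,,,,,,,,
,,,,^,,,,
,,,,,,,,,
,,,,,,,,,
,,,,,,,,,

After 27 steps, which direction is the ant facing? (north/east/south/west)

west

0) ,,,,,,,,,
,,,,,,,,,
,,,,,,,,,
,,,,,,,,,
,,,,^,,,,
,,,,,,,,,
,,,,,,,,,
,,,,,,,,,
1) ,,,,,,,,,
,,,,,,,,,
,,,,,,,,,
,,,,,,,,,
,,,,@>,,,
,,,,,,,,,
,,,,,,,,,
,,,,,,,,,
2) ,,,,,,,,,
,,,,,,,,,
,,,,,,,,,
,,,,,,,,,
,,,,@@,,,
,,,,,v,,,
,,,,,,,,,
,,,,,,,,,
3) ,,,,,,,,,
,,,,,,,,,
,,,,,,,,,
,,,,,,,,,
,,,,@@,,,
,,,,<@,,,
,,,,,,,,,
,,,,,,,,,
4) ,,,,,,,,,
,,,,,,,,,
,,,,,,,,,
,,,,,,,,,
,,,,^@,,,
,,,,@@,,,
,,,,,,,,,
,,,,,,,,,
5) ,,,,,,,,,
,,,,,,,,,
,,,,,,,,,
,,,,,,,,,
,,,<,@,,,
,,,,@@,,,
,,,,,,,,,
,,,,,,,,,
6) ,,,,,,,,,
,,,,,,,,,
,,,,,,,,,
,,,^,,,,,
,,,@,@,,,
,,,,@@,,,
,,,,,,,,,
,,,,,,,,,
7) ,,,,,,,,,
,,,,,,,,,
,,,,,,,,,
,,,@>,,,,
,,,@,@,,,
,,,,@@,,,
,,,,,,,,,
,,,,,,,,,
8) ,,,,,,,,,
,,,,,,,,,
,,,,,,,,,
,,,@@,,,,
,,,@v@,,,
,,,,@@,,,
,,,,,,,,,
,,,,,,,,,
9) ,,,,,,,,,
,,,,,,,,,
,,,,,,,,,
,,,@@,,,,
,,,<@@,,,
,,,,@@,,,
,,,,,,,,,
,,,,,,,,,
10) ,,,,,,,,,
,,,,,,,,,
,,,,,,,,,
,,,@@,,,,
,,,,@@,,,
,,,v@@,,,
,,,,,,,,,
,,,,,,,,,
11) ,,,,,,,,,
,,,,,,,,,
,,,,,,,,,
,,,@@,,,,
,,,,@@,,,
,,<@@@,,,
,,,,,,,,,
,,,,,,,,,
12) ,,,,,,,,,
,,,,,,,,,
,,,,,,,,,
,,,@@,,,,
,,^,@@,,,
,,@@@@,,,
,,,,,,,,,
,,,,,,,,,
13) ,,,,,,,,,
,,,,,,,,,
,,,,,,,,,
,,,@@,,,,
,,@>@@,,,
,,@@@@,,,
,,,,,,,,,
,,,,,,,,,
14) ,,,,,,,,,
,,,,,,,,,
,,,,,,,,,
,,,@@,,,,
,,@@@@,,,
,,@v@@,,,
,,,,,,,,,
,,,,,,,,,
15) ,,,,,,,,,
,,,,,,,,,
,,,,,,,,,
,,,@@,,,,
,,@@@@,,,
,,@,>@,,,
,,,,,,,,,
,,,,,,,,,
16) ,,,,,,,,,
,,,,,,,,,
,,,,,,,,,
,,,@@,,,,
,,@@^@,,,
,,@,,@,,,
,,,,,,,,,
,,,,,,,,,
17) ,,,,,,,,,
,,,,,,,,,
,,,,,,,,,
,,,@@,,,,
,,@<,@,,,
,,@,,@,,,
,,,,,,,,,
,,,,,,,,,
18) ,,,,,,,,,
,,,,,,,,,
,,,,,,,,,
,,,@@,,,,
,,@,,@,,,
,,@v,@,,,
,,,,,,,,,
,,,,,,,,,
19) ,,,,,,,,,
,,,,,,,,,
,,,,,,,,,
,,,@@,,,,
,,@,,@,,,
,,<@,@,,,
,,,,,,,,,
,,,,,,,,,
20) ,,,,,,,,,
,,,,,,,,,
,,,,,,,,,
,,,@@,,,,
,,@,,@,,,
,,,@,@,,,
,,v,,,,,,
,,,,,,,,,
21) ,,,,,,,,,
,,,,,,,,,
,,,,,,,,,
,,,@@,,,,
,,@,,@,,,
,,,@,@,,,
,<@,,,,,,
,,,,,,,,,
22) ,,,,,,,,,
,,,,,,,,,
,,,,,,,,,
,,,@@,,,,
,,@,,@,,,
,^,@,@,,,
,@@,,,,,,
,,,,,,,,,
23) ,,,,,,,,,
,,,,,,,,,
,,,,,,,,,
,,,@@,,,,
,,@,,@,,,
,@>@,@,,,
,@@,,,,,,
,,,,,,,,,
24) ,,,,,,,,,
,,,,,,,,,
,,,,,,,,,
,,,@@,,,,
,,@,,@,,,
,@@@,@,,,
,@v,,,,,,
,,,,,,,,,
25) ,,,,,,,,,
,,,,,,,,,
,,,,,,,,,
,,,@@,,,,
,,@,,@,,,
,@@@,@,,,
,@,>,,,,,
,,,,,,,,,
26) ,,,,,,,,,
,,,,,,,,,
,,,,,,,,,
,,,@@,,,,
,,@,,@,,,
,@@@,@,,,
,@,@,,,,,
,,,v,,,,,
27) ,,,,,,,,,
,,,,,,,,,
,,,,,,,,,
,,,@@,,,,
,,@,,@,,,
,@@@,@,,,
,@,@,,,,,
,,<@,,,,,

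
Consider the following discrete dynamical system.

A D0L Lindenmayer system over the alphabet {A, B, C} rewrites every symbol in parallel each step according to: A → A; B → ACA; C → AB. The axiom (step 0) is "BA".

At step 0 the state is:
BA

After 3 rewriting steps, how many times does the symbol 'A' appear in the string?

step 0: BA
step 1: ACAA
step 2: AABAA
step 3: AAACAAA

6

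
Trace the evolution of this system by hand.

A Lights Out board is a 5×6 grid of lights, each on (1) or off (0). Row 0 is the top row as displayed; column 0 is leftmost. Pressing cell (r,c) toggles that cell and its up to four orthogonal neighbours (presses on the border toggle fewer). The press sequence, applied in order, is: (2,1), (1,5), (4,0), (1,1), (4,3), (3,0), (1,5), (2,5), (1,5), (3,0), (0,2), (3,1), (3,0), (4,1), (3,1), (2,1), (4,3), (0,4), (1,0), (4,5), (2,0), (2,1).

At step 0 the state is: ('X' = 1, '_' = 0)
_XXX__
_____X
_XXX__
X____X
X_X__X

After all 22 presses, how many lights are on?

[0] _XXX__
_____X
_XXX__
X____X
X_X__X
[1] _XXX__
_X___X
X__X__
XX___X
X_X__X
[2] _XXX_X
_X__X_
X__X_X
XX___X
X_X__X
[3] _XXX_X
_X__X_
X__X_X
_X___X
_XX__X
[4] __XX_X
X_X_X_
XX_X_X
_X___X
_XX__X
[5] __XX_X
X_X_X_
XX_X_X
_X_X_X
_X_XXX
[6] __XX_X
X_X_X_
_X_X_X
X__X_X
XX_XXX
[7] __XX__
X_X__X
_X_X__
X__X_X
XX_XXX
[8] __XX__
X_X___
_X_XXX
X__X__
XX_XXX
[9] __XX_X
X_X_XX
_X_XX_
X__X__
XX_XXX
[10] __XX_X
X_X_XX
XX_XX_
_X_X__
_X_XXX
[11] _X___X
X___XX
XX_XX_
_X_X__
_X_XXX
[12] _X___X
X___XX
X__XX_
X_XX__
___XXX
[13] _X___X
X___XX
___XX_
_XXX__
X__XXX
[14] _X___X
X___XX
___XX_
__XX__
_XXXXX
[15] _X___X
X___XX
_X_XX_
XX_X__
__XXXX
[16] _X___X
XX__XX
X_XXX_
X__X__
__XXXX
[17] _X___X
XX__XX
X_XXX_
X_____
_____X
[18] _X_XX_
XX___X
X_XXX_
X_____
_____X
[19] XX_XX_
_____X
__XXX_
X_____
_____X
[20] XX_XX_
_____X
__XXX_
X____X
____X_
[21] XX_XX_
X____X
XXXXX_
_____X
____X_
[22] XX_XX_
XX___X
___XX_
_X___X
____X_

12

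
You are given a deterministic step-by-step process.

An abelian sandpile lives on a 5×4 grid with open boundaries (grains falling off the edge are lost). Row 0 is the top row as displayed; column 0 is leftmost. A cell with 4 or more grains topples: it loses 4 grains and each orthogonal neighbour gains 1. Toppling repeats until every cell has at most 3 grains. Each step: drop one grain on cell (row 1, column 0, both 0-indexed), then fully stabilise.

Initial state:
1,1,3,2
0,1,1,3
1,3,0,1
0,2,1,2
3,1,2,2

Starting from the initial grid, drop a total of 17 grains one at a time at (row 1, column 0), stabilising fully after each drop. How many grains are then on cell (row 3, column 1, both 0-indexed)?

k=0  1,1,3,2
0,1,1,3
1,3,0,1
0,2,1,2
3,1,2,2
k=1  1,1,3,2
1,1,1,3
1,3,0,1
0,2,1,2
3,1,2,2
k=2  1,1,3,2
2,1,1,3
1,3,0,1
0,2,1,2
3,1,2,2
k=3  1,1,3,2
3,1,1,3
1,3,0,1
0,2,1,2
3,1,2,2
k=4  2,1,3,2
0,2,1,3
2,3,0,1
0,2,1,2
3,1,2,2
k=5  2,1,3,2
1,2,1,3
2,3,0,1
0,2,1,2
3,1,2,2
k=6  2,1,3,2
2,2,1,3
2,3,0,1
0,2,1,2
3,1,2,2
k=7  2,1,3,2
3,2,1,3
2,3,0,1
0,2,1,2
3,1,2,2
k=8  3,1,3,2
0,3,1,3
3,3,0,1
0,2,1,2
3,1,2,2
k=9  3,1,3,2
1,3,1,3
3,3,0,1
0,2,1,2
3,1,2,2
k=10  3,1,3,2
2,3,1,3
3,3,0,1
0,2,1,2
3,1,2,2
k=11  3,1,3,2
3,3,1,3
3,3,0,1
0,2,1,2
3,1,2,2
k=12  0,3,3,2
3,1,2,3
1,1,1,1
1,3,1,2
3,1,2,2
k=13  1,3,3,2
0,2,2,3
2,1,1,1
1,3,1,2
3,1,2,2
k=14  1,3,3,2
1,2,2,3
2,1,1,1
1,3,1,2
3,1,2,2
k=15  1,3,3,2
2,2,2,3
2,1,1,1
1,3,1,2
3,1,2,2
k=16  1,3,3,2
3,2,2,3
2,1,1,1
1,3,1,2
3,1,2,2
k=17  2,3,3,2
0,3,2,3
3,1,1,1
1,3,1,2
3,1,2,2

3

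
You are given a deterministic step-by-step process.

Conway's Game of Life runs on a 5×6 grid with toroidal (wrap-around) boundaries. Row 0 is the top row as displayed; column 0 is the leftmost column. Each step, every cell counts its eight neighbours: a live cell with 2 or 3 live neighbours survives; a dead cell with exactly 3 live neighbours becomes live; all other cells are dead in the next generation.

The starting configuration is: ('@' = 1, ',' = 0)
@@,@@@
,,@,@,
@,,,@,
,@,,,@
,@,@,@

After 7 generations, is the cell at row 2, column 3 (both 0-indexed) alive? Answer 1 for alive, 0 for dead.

gen 0: @@,@@@
,,@,@,
@,,,@,
,@,,,@
,@,@,@
gen 1: ,@,,,,
,,@,,,
@@,@@,
,@@,,@
,@,@,,
gen 2: ,@,,,,
@,@@,,
@,,@@@
,,,,,@
,@,,,,
gen 3: @@,,,,
@,@@,,
@@@@,,
,,,,,@
@,,,,,
gen 4: @,@,,@
,,,@,@
@,,@@@
,,@,,@
@@,,,@
gen 5: ,,@,,,
,@@@,,
@,@@,,
,,@@,,
,,@,@,
gen 6: ,,,,,,
,,,,,,
,,,,@,
,,,,@,
,@@,,,
gen 7: ,,,,,,
,,,,,,
,,,,,,
,,,@,,
,,,,,,

0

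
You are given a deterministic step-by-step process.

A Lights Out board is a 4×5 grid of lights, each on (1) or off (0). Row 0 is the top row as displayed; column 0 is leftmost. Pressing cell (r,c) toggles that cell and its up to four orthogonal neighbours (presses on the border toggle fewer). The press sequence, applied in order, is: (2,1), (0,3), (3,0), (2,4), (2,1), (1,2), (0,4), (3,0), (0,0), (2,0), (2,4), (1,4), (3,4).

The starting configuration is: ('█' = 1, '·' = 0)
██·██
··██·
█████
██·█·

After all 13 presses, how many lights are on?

t=0: ██·██
··██·
█████
██·█·
t=1: ██·██
·███·
···██
█··█·
t=2: ███··
·██··
···██
█··█·
t=3: ███··
·██··
█··██
·█·█·
t=4: ███··
·██·█
█····
·█·██
t=5: ███··
··█·█
·██··
···██
t=6: ██···
·█·██
·█···
···██
t=7: ██·██
·█·█·
·█···
···██
t=8: ██·██
·█·█·
██···
██·██
t=9: ···██
██·█·
██···
██·██
t=10: ···██
·█·█·
·····
·█·██
t=11: ···██
·█·██
···██
·█·█·
t=12: ···█·
·█···
···█·
·█·█·
t=13: ···█·
·█···
···██
·█··█

6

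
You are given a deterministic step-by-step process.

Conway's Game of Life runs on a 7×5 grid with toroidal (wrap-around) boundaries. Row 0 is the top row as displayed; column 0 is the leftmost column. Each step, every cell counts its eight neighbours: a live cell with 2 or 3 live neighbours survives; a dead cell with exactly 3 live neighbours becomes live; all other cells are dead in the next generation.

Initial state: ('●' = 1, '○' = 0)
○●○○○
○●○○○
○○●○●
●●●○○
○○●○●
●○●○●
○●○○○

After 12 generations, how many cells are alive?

13

[0] ○●○○○
○●○○○
○○●○●
●●●○○
○○●○●
●○●○●
○●○○○
[1] ●●●○○
●●●○○
○○●●○
●○●○●
○○●○●
●○●○●
○●●○○
[2] ○○○●○
●○○○●
○○○○○
●○●○●
○○●○○
●○●○●
○○○○●
[3] ●○○●○
○○○○●
○●○●○
○●○●○
○○●○○
●●○○●
●○○○●
[4] ●○○●○
●○●●●
●○○●●
○●○●○
○○●●●
○●○●●
○○○●○
[5] ●●○○○
○○●○○
○○○○○
○●○○○
○●○○○
●○○○○
●○○●○
[6] ●●●○●
○●○○○
○○○○○
○○○○○
●●○○○
●●○○●
●○○○○
[7] ○○●○●
○●●○○
○○○○○
○○○○○
○●○○●
○○○○●
○○●●○
[8] ○○○○○
○●●●○
○○○○○
○○○○○
●○○○○
●○●○●
○○●○●
[9] ○●○○○
○○●○○
○○●○○
○○○○○
●●○○●
●○○○●
●●○○●
[10] ○●●○○
○●●○○
○○○○○
●●○○○
○●○○●
○○○●○
○●○○●
[11] ○○○●○
○●●○○
●○●○○
●●○○○
○●●○●
○○●●●
●●○●○
[12] ●○○●●
○●●●○
●○●○○
○○○●●
○○○○●
○○○○○
●●○○○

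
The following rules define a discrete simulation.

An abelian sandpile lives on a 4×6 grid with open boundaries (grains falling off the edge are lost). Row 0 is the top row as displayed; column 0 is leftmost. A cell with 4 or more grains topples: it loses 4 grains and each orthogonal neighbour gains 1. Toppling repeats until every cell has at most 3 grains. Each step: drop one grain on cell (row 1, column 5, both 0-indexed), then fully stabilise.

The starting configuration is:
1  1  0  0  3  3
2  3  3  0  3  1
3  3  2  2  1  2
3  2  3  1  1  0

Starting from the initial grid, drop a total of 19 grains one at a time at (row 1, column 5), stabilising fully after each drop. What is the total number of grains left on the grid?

49

k=0  1  1  0  0  3  3
2  3  3  0  3  1
3  3  2  2  1  2
3  2  3  1  1  0
k=1  1  1  0  0  3  3
2  3  3  0  3  2
3  3  2  2  1  2
3  2  3  1  1  0
k=2  1  1  0  0  3  3
2  3  3  0  3  3
3  3  2  2  1  2
3  2  3  1  1  0
k=3  1  1  0  1  1  1
2  3  3  1  1  2
3  3  2  2  2  3
3  2  3  1  1  0
k=4  1  1  0  1  1  1
2  3  3  1  1  3
3  3  2  2  2  3
3  2  3  1  1  0
k=5  1  1  0  1  1  2
2  3  3  1  2  1
3  3  2  2  3  0
3  2  3  1  1  1
k=6  1  1  0  1  1  2
2  3  3  1  2  2
3  3  2  2  3  0
3  2  3  1  1  1
k=7  1  1  0  1  1  2
2  3  3  1  2  3
3  3  2  2  3  0
3  2  3  1  1  1
k=8  1  1  0  1  1  3
2  3  3  1  3  0
3  3  2  2  3  1
3  2  3  1  1  1
k=9  1  1  0  1  1  3
2  3  3  1  3  1
3  3  2  2  3  1
3  2  3  1  1  1
k=10  1  1  0  1  1  3
2  3  3  1  3  2
3  3  2  2  3  1
3  2  3  1  1  1
k=11  1  1  0  1  1  3
2  3  3  1  3  3
3  3  2  2  3  1
3  2  3  1  1  1
k=12  1  1  0  1  3  0
2  3  3  2  1  2
3  3  2  3  0  3
3  2  3  1  2  1
k=13  1  1  0  1  3  0
2  3  3  2  1  3
3  3  2  3  0  3
3  2  3  1  2  1
k=14  1  1  0  1  3  1
2  3  3  2  2  1
3  3  2  3  1  0
3  2  3  1  2  2
k=15  1  1  0  1  3  1
2  3  3  2  2  2
3  3  2  3  1  0
3  2  3  1  2  2
k=16  1  1  0  1  3  1
2  3  3  2  2  3
3  3  2  3  1  0
3  2  3  1  2  2
k=17  1  1  0  1  3  2
2  3  3  2  3  0
3  3  2  3  1  1
3  2  3  1  2  2
k=18  1  1  0  1  3  2
2  3  3  2  3  1
3  3  2  3  1  1
3  2  3  1  2  2
k=19  1  1  0  1  3  2
2  3  3  2  3  2
3  3  2  3  1  1
3  2  3  1  2  2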